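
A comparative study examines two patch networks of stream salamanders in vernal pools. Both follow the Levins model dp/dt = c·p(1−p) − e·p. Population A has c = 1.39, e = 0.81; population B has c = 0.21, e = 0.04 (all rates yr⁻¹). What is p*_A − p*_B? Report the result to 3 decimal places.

A: p*_A = 1 − 0.81/1.39 = 0.4173.
B: p*_B = 1 − 0.04/0.21 = 0.8095.
p*_A − p*_B = 0.4173 − 0.8095 = -0.3923.

-0.392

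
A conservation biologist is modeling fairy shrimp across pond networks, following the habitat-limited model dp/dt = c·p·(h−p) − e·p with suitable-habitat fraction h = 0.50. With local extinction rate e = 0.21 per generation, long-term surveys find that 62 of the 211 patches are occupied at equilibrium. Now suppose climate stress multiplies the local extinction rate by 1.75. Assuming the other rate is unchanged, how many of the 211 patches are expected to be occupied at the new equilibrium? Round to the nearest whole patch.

Observed p* = 62/211 = 0.29384.
Balance c(h−p*) = e gives c = e/(0.5 − 0.29384) = 0.21/0.20616 = 1.01863.
New p* = 0.5 − e/c = 0.5 − 0.36750/1.01863 = 0.13922.
Expected occupied = 211 × 0.13922 = 29.38 ≈ 29.

29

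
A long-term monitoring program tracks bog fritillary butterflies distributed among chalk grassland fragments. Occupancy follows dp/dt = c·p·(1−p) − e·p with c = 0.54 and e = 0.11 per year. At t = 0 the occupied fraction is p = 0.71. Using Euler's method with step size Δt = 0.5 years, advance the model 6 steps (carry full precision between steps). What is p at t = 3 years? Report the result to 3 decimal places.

0.774

Update rule: p ← p + [c·p·(1−p) − e·p]·Δt with Δt = 0.5.
step 1: Δp = +0.01654, p = 0.72654
step 2: Δp = +0.01368, p = 0.74023
step 3: Δp = +0.01121, p = 0.75143
step 4: Δp = +0.00910, p = 0.76053
step 5: Δp = +0.00734, p = 0.76788
step 6: Δp = +0.00589, p = 0.77377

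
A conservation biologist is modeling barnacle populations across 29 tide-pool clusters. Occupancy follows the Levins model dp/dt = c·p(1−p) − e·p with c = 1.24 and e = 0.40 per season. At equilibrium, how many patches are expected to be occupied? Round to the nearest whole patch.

p* = 1 − e/c = 1 − 0.40/1.24 = 0.6774.
Expected occupied patches = N × p* = 29 × 0.6774 = 19.65 ≈ 20.

20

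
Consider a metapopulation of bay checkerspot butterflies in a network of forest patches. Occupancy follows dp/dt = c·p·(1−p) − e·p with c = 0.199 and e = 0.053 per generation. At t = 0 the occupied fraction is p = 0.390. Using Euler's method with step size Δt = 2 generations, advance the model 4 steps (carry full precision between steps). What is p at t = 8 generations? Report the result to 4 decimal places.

Update rule: p ← p + [c·p·(1−p) − e·p]·Δt with Δt = 2.
p: 0.39000 → 0.44334  (Δp = +0.05334)
p: 0.44334 → 0.49457  (Δp = +0.05123)
p: 0.49457 → 0.54164  (Δp = +0.04706)
p: 0.54164 → 0.58303  (Δp = +0.04140)

0.5830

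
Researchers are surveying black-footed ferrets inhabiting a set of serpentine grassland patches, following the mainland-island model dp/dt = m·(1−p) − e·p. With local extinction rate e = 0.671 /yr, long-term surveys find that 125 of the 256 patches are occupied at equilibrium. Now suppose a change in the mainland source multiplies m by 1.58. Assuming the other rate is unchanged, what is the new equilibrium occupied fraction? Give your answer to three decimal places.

Observed p* = 125/256 = 0.48828.
Balance m(1−p*) = e·p* gives m = e·p*/(1−p*) = 0.671×0.48828/0.51172 = 0.64026.
New p* = m/(m+e) = 1.01161/(1.01161+0.67100) = 0.60121.

0.601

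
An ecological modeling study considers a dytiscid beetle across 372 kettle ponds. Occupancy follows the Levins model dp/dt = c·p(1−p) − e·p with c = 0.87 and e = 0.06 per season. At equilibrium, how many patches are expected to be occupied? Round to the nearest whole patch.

346

p* = 1 − e/c = 1 − 0.06/0.87 = 0.9310.
Expected occupied patches = N × p* = 372 × 0.9310 = 346.34 ≈ 346.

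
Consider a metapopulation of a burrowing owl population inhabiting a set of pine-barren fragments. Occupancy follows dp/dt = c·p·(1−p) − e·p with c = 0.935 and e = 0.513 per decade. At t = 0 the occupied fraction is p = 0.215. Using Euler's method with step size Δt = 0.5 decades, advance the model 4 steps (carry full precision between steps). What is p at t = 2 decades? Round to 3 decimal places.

Update rule: p ← p + [c·p·(1−p) − e·p]·Δt with Δt = 0.5.
p: 0.21500 → 0.23875  (Δp = +0.02375)
p: 0.23875 → 0.26248  (Δp = +0.02373)
p: 0.26248 → 0.28566  (Δp = +0.02317)
p: 0.28566 → 0.30778  (Δp = +0.02213)

0.308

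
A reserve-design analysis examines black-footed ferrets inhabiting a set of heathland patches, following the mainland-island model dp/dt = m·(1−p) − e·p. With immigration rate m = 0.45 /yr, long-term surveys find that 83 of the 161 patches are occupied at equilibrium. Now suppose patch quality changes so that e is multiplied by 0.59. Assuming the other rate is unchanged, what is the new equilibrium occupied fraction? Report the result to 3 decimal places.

Observed p* = 83/161 = 0.51553.
Balance m(1−p*) = e·p* gives e = m(1−p*)/p* = 0.45×0.48447/0.51553 = 0.42289.
New p* = m/(m+e) = 0.45000/(0.45000+0.24951) = 0.64331.

0.643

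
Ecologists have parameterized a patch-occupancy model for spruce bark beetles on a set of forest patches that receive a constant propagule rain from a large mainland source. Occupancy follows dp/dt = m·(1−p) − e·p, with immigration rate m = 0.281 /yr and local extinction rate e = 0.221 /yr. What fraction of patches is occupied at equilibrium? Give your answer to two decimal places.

Setting dp/dt = 0: m − m·p* = e·p*, so m = (m+e)·p*.
p* = m/(m+e) = 0.281/(0.281+0.221) = 0.281/0.5020 = 0.5598.

0.56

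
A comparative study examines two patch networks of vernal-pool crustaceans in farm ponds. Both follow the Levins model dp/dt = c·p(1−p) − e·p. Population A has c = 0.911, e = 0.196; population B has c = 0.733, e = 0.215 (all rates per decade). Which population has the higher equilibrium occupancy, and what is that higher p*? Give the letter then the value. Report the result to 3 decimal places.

A, 0.785

A: p*_A = 1 − 0.196/0.911 = 0.7849.
B: p*_B = 1 − 0.215/0.733 = 0.7067.
A is higher at 0.7849.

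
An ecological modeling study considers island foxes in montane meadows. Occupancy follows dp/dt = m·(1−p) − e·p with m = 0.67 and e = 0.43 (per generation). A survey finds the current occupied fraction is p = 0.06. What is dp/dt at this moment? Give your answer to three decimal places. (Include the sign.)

Colonization term: m·(1−p) = 0.67×0.9400 = 0.62980.
Extinction term: e·p = 0.02580.
dp/dt = 0.62980 − 0.02580 = 0.60400.

0.604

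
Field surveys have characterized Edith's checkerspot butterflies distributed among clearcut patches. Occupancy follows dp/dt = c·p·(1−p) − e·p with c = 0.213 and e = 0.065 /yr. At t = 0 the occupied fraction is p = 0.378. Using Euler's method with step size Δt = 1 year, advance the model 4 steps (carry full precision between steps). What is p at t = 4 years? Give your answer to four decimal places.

Update rule: p ← p + [c·p·(1−p) − e·p]·Δt with Δt = 1.
p: 0.37800 → 0.40351  (Δp = +0.02551)
p: 0.40351 → 0.42855  (Δp = +0.02504)
p: 0.42855 → 0.45286  (Δp = +0.02431)
p: 0.45286 → 0.47620  (Δp = +0.02334)

0.4762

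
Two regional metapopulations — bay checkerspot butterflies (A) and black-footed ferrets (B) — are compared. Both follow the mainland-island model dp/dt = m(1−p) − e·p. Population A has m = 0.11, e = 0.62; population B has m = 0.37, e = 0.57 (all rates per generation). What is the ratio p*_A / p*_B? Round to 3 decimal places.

A: p*_A = m/(m+e) = 0.11/0.7300 = 0.1507.
B: p*_B = 0.37/0.9400 = 0.3936.
p*_A / p*_B = 0.1507/0.3936 = 0.3828.

0.383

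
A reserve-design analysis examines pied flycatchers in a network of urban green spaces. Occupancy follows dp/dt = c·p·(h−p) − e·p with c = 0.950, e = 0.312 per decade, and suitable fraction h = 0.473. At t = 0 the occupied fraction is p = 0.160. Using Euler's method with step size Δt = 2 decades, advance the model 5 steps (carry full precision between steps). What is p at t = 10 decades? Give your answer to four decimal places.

0.1473

Update rule: p ← p + [c·p·(h−p) − e·p]·Δt with Δt = 2.
  1  |  dp/dt·Δt = -0.004688  |  p_1 = 0.155312
  2  |  dp/dt·Δt = -0.003167  |  p_2 = 0.152145
  3  |  dp/dt·Δt = -0.002187  |  p_3 = 0.149958
  4  |  dp/dt·Δt = -0.001533  |  p_4 = 0.148425
  5  |  dp/dt·Δt = -0.001085  |  p_5 = 0.147341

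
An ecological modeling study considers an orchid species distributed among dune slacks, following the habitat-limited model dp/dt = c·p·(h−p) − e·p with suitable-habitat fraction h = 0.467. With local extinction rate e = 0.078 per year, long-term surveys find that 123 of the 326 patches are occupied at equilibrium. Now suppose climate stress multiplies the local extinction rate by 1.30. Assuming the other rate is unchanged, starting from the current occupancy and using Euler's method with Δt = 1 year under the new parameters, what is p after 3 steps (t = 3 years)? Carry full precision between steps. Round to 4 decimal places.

Observed p* = 123/326 = 0.37730.
Balance c(h−p*) = e gives c = e/(0.467 − 0.37730) = 0.078/0.08970 = 0.86957.
Starting from p₀ = 0.37730; update p ← p + (dp/dt)·Δt with the new parameters.
p: 0.37730 → 0.36847  (Δp = -0.00883)
p: 0.36847 → 0.36268  (Δp = -0.00579)
p: 0.36268 → 0.35880  (Δp = -0.00388)

0.3588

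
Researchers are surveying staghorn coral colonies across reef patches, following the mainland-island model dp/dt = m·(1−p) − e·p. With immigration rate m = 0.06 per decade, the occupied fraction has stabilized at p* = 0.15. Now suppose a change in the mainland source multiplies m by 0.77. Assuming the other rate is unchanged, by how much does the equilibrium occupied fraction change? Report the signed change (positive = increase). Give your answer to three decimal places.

Balance m(1−p*) = e·p* gives e = m(1−p*)/p* = 0.06×0.85000/0.15000 = 0.34000.
New p* = m/(m+e) = 0.04620/(0.04620+0.34000) = 0.11963.
Δp* = 0.11963 − 0.15000 = -0.03037.

-0.030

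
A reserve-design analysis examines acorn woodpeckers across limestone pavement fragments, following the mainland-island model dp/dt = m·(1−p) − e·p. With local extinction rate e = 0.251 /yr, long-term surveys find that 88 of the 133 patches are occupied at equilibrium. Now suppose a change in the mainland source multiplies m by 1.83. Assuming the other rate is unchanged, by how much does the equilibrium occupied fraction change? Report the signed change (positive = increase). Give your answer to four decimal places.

0.1199

Observed p* = 88/133 = 0.66165.
Balance m(1−p*) = e·p* gives m = e·p*/(1−p*) = 0.251×0.66165/0.33835 = 0.49084.
New p* = m/(m+e) = 0.89824/(0.89824+0.25100) = 0.78159.
Δp* = 0.78159 − 0.66165 = +0.11994.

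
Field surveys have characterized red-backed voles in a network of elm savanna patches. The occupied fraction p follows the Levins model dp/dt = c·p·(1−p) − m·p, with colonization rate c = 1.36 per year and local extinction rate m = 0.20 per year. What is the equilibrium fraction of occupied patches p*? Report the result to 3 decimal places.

At equilibrium, colonization balances extinction: c·p*·(1−p*) = m·p*.
So p* = 1 − m/c = 1 − 0.20/1.36 = 1 − 0.1471 = 0.8529.

0.853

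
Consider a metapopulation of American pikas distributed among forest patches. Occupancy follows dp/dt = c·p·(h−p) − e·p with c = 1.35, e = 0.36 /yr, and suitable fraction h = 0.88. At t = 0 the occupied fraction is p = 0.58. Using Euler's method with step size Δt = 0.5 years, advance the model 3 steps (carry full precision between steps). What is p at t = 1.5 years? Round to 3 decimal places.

Update rule: p ← p + [c·p·(h−p) − e·p]·Δt with Δt = 0.5.
step 1: Δp = +0.01305, p = 0.59305
step 2: Δp = +0.00812, p = 0.60117
step 3: Δp = +0.00494, p = 0.60611

0.606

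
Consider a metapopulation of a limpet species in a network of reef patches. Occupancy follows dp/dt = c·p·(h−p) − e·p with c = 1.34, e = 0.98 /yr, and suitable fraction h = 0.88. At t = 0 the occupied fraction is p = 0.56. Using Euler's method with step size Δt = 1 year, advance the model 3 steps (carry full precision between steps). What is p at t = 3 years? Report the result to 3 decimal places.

0.197

Update rule: p ← p + [c·p·(h−p) − e·p]·Δt with Δt = 1.
step 1: Δp = -0.30867, p = 0.25133
step 2: Δp = -0.03458, p = 0.21675
step 3: Δp = -0.01978, p = 0.19697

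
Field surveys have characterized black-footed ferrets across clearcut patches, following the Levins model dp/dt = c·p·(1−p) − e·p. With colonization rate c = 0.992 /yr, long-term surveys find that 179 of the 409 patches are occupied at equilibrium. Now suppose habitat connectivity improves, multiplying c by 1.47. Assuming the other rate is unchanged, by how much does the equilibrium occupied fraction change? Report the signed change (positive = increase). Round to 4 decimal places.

0.1798

Observed p* = 179/409 = 0.43765.
Balance c(1−p*) = e gives e = 0.992×(1 − 0.43765) = 0.55785.
New p* = 1 − e/c = 1 − 0.55785/1.45824 = 0.61745.
Δp* = 0.61745 − 0.43765 = +0.17980.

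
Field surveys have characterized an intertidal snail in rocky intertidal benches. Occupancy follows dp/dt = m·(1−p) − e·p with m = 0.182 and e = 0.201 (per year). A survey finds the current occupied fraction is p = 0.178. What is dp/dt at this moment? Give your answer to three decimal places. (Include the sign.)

Colonization term: m·(1−p) = 0.182×0.8220 = 0.14960.
Extinction term: e·p = 0.03578.
dp/dt = 0.14960 − 0.03578 = 0.11383.

0.114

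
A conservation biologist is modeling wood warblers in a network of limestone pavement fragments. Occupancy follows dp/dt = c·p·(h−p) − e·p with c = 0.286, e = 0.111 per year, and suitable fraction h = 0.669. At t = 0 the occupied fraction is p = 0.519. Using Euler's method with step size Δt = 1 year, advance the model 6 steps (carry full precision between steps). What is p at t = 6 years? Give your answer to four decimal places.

0.3849

Update rule: p ← p + [c·p·(h−p) − e·p]·Δt with Δt = 1.
t = 1: p = 0.51900 + (-0.03534) = 0.48366
t = 2: p = 0.48366 + (-0.02805) = 0.45561
t = 3: p = 0.45561 + (-0.02277) = 0.43284
t = 4: p = 0.43284 + (-0.01881) = 0.41403
t = 5: p = 0.41403 + (-0.01577) = 0.39826
t = 6: p = 0.39826 + (-0.01337) = 0.38490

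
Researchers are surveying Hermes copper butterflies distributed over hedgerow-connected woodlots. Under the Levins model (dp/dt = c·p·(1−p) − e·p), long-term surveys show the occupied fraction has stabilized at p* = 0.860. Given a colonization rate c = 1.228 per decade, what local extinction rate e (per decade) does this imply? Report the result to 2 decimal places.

0.17

At equilibrium c(1−p*) = e.
e = 1.228 × (1 − 0.860) = 1.228 × 0.1400 = 0.1719.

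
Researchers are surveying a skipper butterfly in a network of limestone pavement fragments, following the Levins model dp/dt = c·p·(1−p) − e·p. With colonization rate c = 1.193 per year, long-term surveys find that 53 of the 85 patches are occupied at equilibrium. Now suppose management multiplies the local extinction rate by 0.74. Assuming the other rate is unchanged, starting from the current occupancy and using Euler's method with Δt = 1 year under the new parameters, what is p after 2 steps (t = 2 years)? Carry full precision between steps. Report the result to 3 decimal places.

Observed p* = 53/85 = 0.62353.
Balance c(1−p*) = e gives e = 1.193×(1 − 0.62353) = 0.44913.
Starting from p₀ = 0.62353; update p ← p + (dp/dt)·Δt with the new parameters.
  1  |  dp/dt·Δt = +0.072812  |  p_1 = 0.696341
  2  |  dp/dt·Δt = +0.020827  |  p_2 = 0.717168

0.717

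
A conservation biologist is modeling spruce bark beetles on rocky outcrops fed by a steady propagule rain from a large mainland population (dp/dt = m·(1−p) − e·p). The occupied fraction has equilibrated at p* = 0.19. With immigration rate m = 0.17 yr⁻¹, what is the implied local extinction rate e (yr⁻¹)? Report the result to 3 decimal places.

At equilibrium m(1−p*) = e·p*, so e = m(1−p*)/p*.
e = 0.17 × 0.8100 / 0.19 = 0.7247.

0.725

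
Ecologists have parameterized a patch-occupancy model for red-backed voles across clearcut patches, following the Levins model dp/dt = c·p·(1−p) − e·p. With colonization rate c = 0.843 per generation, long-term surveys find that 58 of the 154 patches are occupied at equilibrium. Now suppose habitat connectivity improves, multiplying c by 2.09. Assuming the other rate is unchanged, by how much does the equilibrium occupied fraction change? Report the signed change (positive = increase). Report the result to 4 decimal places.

Observed p* = 58/154 = 0.37662.
Balance c(1−p*) = e gives e = 0.843×(1 − 0.37662) = 0.52551.
New p* = 1 − e/c = 1 − 0.52551/1.76187 = 0.70173.
Δp* = 0.70173 − 0.37662 = +0.32511.

0.3251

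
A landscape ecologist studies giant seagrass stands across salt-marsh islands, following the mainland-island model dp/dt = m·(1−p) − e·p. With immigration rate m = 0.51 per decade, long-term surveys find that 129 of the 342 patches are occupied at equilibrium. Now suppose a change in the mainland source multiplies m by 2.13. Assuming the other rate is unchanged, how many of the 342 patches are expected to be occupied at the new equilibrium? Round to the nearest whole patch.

Observed p* = 129/342 = 0.37719.
Balance m(1−p*) = e·p* gives e = m(1−p*)/p* = 0.51×0.62281/0.37719 = 0.84210.
New p* = m/(m+e) = 1.08630/(1.08630+0.84210) = 0.56332.
Expected occupied = 342 × 0.56332 = 192.66 ≈ 193.

193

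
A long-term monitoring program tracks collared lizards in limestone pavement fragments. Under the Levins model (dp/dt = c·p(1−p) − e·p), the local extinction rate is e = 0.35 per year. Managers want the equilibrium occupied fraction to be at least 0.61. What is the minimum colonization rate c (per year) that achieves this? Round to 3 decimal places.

0.897

p* = 1 − e/c ≥ 0.61 requires e/c ≤ 0.3900, i.e. c ≥ e/0.3900.
c_min = 0.35/0.3900 = 0.8974.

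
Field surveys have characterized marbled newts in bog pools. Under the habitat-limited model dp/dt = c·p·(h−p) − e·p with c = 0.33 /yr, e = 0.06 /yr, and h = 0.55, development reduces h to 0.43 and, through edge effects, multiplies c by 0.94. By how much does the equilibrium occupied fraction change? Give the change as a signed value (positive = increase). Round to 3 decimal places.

Before: p* = h − e/c = 0.55 − 0.06/0.33 = 0.55 − 0.1818 = 0.3682.
After: c = 0.3102, e = 0.06, h = 0.43; p* = 0.43 − 0.06/0.3102 = 0.2366.
Δp* = 0.2366 − 0.3682 = -0.1316.

-0.132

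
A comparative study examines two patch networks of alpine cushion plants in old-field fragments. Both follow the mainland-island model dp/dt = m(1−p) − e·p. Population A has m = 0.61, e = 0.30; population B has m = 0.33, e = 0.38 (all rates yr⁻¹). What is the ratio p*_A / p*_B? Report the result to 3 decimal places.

A: p*_A = m/(m+e) = 0.61/0.9100 = 0.6703.
B: p*_B = 0.33/0.7100 = 0.4648.
p*_A / p*_B = 0.6703/0.4648 = 1.4422.

1.442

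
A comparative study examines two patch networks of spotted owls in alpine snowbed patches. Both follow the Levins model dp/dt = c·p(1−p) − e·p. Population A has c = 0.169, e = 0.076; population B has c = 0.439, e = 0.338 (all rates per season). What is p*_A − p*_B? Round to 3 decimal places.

0.320

A: p*_A = 1 − 0.076/0.169 = 0.5503.
B: p*_B = 1 − 0.338/0.439 = 0.2301.
p*_A − p*_B = 0.5503 − 0.2301 = 0.3202.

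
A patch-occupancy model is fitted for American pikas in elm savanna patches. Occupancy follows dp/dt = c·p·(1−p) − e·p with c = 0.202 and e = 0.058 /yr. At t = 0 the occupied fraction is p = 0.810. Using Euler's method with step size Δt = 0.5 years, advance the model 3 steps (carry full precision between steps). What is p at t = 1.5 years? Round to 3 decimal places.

0.788

Update rule: p ← p + [c·p·(1−p) − e·p]·Δt with Δt = 0.5.
p: 0.81000 → 0.80205  (Δp = -0.00795)
p: 0.80205 → 0.79483  (Δp = -0.00722)
p: 0.79483 → 0.78825  (Δp = -0.00658)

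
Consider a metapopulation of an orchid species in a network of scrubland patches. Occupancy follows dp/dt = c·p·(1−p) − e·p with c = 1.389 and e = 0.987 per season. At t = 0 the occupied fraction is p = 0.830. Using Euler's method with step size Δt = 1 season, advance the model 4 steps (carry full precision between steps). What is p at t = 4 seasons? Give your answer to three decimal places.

Update rule: p ← p + [c·p·(1−p) − e·p]·Δt with Δt = 1.
step 1: Δp = -0.62322, p = 0.20678
step 2: Δp = +0.02374, p = 0.23051
step 3: Δp = +0.01886, p = 0.24937
step 4: Δp = +0.01387, p = 0.26324

0.263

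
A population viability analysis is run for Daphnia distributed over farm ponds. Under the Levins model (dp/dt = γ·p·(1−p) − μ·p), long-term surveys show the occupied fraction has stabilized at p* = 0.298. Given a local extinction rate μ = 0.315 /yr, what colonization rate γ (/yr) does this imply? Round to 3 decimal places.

0.449

At equilibrium γ(1−p*) = μ, so γ = μ/(1−p*).
γ = 0.315/(1 − 0.298) = 0.315/0.7020 = 0.4487.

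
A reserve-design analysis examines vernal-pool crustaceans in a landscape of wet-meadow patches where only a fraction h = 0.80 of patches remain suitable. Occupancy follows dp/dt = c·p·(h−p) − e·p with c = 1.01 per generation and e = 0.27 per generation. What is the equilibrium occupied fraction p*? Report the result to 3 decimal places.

0.533

Setting dp/dt = 0 and dividing by p* gives c·(h−p*) = e.
So p* = h − e/c = 0.80 − 0.27/1.01 = 0.80 − 0.2673 = 0.5327.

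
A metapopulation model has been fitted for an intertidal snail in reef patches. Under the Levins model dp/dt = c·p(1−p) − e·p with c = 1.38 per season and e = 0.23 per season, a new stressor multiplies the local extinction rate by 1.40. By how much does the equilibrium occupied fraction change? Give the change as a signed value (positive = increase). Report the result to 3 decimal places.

-0.067

Before: p* = 1 − 0.23/1.38 = 0.8333.
After the change, c = 1.38, e = 0.322, so p* = 1 − 0.322/1.38 = 0.7667.
Δp* = 0.7667 − 0.8333 = -0.0667.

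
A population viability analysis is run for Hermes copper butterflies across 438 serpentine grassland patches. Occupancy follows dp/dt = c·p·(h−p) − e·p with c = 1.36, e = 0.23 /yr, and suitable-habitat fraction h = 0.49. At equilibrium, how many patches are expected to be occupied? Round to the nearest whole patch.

p* = h − e/c = 0.49 − 0.1691 = 0.3209.
Expected occupied patches = N × p* = 438 × 0.3209 = 140.55 ≈ 141.

141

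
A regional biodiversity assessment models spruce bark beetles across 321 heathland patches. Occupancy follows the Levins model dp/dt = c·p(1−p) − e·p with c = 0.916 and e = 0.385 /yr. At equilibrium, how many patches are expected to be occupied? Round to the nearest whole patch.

186

p* = 1 − e/c = 1 − 0.385/0.916 = 0.5797.
Expected occupied patches = N × p* = 321 × 0.5797 = 186.08 ≈ 186.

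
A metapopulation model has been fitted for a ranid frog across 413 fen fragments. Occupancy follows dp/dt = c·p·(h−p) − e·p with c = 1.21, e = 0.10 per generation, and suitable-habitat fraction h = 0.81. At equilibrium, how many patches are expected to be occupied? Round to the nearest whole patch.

p* = h − e/c = 0.81 − 0.0826 = 0.7274.
Expected occupied patches = N × p* = 413 × 0.7274 = 300.40 ≈ 300.

300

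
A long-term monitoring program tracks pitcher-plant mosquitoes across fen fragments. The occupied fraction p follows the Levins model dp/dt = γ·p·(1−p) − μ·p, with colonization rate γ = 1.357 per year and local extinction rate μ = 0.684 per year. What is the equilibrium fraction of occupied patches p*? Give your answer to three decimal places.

0.496

Setting dp/dt = 0 and dividing through by p* gives γ·(1−p*) = μ.
So p* = 1 − μ/γ = 1 − 0.684/1.357 = 1 − 0.5041 = 0.4959.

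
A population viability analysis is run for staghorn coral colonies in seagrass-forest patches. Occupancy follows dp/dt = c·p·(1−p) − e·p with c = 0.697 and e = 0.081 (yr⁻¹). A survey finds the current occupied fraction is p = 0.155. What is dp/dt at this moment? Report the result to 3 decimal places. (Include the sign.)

0.079

Colonization term: c·p·(1−p) = 0.697×0.155×0.8450 = 0.09129.
Extinction term: e·p = 0.01256.
dp/dt = 0.09129 − 0.01256 = 0.07873.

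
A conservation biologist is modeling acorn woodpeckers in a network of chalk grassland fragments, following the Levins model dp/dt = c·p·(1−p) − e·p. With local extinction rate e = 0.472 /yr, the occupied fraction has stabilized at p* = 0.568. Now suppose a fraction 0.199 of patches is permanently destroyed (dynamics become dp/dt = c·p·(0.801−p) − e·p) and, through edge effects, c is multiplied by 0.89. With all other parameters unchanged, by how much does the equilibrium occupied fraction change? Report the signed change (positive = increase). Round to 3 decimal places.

Balance c(1−p*) = e gives c = e/(1 − 0.56800) = 0.472/0.43200 = 1.09259.
New p* = 0.801 − e/c = 0.801 − 0.47200/0.97241 = 0.31561.
Δp* = 0.31561 − 0.56800 = -0.25239.

-0.252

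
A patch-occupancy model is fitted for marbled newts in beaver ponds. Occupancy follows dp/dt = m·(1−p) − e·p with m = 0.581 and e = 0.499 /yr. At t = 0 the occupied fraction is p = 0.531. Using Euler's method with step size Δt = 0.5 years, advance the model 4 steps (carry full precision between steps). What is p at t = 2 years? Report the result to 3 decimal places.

0.538

Update rule: p ← p + [m·(1−p) − e·p]·Δt with Δt = 0.5.
t = 0.5: p = 0.53100 + (+0.00376) = 0.53476
t = 1: p = 0.53476 + (+0.00173) = 0.53649
t = 1.5: p = 0.53649 + (+0.00080) = 0.53729
t = 2: p = 0.53729 + (+0.00037) = 0.53765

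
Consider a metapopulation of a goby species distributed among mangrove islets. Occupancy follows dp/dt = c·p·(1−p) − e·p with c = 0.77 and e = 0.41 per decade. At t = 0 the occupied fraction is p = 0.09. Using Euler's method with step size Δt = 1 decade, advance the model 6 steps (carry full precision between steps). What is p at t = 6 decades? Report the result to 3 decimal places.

0.307

Update rule: p ← p + [c·p·(1−p) − e·p]·Δt with Δt = 1.
t = 1: p = 0.09000 + (+0.02616) = 0.11616
t = 2: p = 0.11616 + (+0.03143) = 0.14759
t = 3: p = 0.14759 + (+0.03636) = 0.18395
t = 4: p = 0.18395 + (+0.04017) = 0.22412
t = 5: p = 0.22412 + (+0.04201) = 0.26612
t = 6: p = 0.26612 + (+0.04127) = 0.30740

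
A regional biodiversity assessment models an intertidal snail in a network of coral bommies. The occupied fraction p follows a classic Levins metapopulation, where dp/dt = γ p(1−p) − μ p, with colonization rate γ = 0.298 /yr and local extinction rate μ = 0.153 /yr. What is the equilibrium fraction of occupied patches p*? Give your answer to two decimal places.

0.49

At equilibrium, colonization balances extinction: γ·p*·(1−p*) = μ·p*.
So p* = 1 − μ/γ = 1 − 0.153/0.298 = 1 − 0.5134 = 0.4866.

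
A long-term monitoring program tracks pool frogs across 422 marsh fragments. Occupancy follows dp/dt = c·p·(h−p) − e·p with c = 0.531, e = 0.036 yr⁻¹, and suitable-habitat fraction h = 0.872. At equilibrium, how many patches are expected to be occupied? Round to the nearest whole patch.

339

p* = h − e/c = 0.872 − 0.0678 = 0.8042.
Expected occupied patches = N × p* = 422 × 0.8042 = 339.37 ≈ 339.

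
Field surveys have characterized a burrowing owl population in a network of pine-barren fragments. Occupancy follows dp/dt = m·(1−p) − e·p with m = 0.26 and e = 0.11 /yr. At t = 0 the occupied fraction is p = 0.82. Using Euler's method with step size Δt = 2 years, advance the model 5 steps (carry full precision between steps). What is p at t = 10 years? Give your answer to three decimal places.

0.703

Update rule: p ← p + [m·(1−p) − e·p]·Δt with Δt = 2.
  1  |  dp/dt·Δt = -0.086800  |  p_1 = 0.733200
  2  |  dp/dt·Δt = -0.022568  |  p_2 = 0.710632
  3  |  dp/dt·Δt = -0.005868  |  p_3 = 0.704764
  4  |  dp/dt·Δt = -0.001526  |  p_4 = 0.703239
  5  |  dp/dt·Δt = -0.000397  |  p_5 = 0.702842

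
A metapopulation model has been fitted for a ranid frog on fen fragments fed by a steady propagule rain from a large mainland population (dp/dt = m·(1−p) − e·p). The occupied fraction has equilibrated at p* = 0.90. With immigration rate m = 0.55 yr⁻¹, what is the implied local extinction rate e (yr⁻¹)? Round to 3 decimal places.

0.061

At equilibrium m(1−p*) = e·p*, so e = m(1−p*)/p*.
e = 0.55 × 0.1000 / 0.90 = 0.0611.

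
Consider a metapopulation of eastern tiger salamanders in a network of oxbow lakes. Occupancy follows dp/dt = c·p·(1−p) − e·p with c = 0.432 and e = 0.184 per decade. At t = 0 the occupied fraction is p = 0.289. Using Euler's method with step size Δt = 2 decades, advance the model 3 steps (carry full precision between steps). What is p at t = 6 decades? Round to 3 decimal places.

0.481

Update rule: p ← p + [c·p·(1−p) − e·p]·Δt with Δt = 2.
p: 0.28900 → 0.36018  (Δp = +0.07118)
p: 0.36018 → 0.42674  (Δp = +0.06656)
p: 0.42674 → 0.48107  (Δp = +0.05432)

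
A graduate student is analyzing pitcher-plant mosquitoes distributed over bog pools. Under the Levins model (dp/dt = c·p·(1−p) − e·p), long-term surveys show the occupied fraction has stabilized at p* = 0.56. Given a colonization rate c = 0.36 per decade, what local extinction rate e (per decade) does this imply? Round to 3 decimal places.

At equilibrium c(1−p*) = e.
e = 0.36 × (1 − 0.56) = 0.36 × 0.4400 = 0.1584.

0.158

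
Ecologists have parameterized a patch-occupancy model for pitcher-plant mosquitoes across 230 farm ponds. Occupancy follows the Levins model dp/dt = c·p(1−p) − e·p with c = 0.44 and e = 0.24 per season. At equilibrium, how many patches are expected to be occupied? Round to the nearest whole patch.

p* = 1 − e/c = 1 − 0.24/0.44 = 0.4545.
Expected occupied patches = N × p* = 230 × 0.4545 = 104.55 ≈ 105.

105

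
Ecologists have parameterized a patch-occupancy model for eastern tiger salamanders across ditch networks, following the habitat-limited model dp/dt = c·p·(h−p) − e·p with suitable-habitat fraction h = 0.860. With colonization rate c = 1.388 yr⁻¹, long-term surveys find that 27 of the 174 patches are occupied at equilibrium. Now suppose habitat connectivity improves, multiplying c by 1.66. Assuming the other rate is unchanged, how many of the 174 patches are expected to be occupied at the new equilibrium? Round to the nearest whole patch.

Observed p* = 27/174 = 0.15517.
Balance c(h−p*) = e gives e = 1.388×(0.86 − 0.15517) = 0.97830.
New p* = 0.86 − e/c = 0.86 − 0.97830/2.30408 = 0.43541.
Expected occupied = 174 × 0.43541 = 75.76 ≈ 76.

76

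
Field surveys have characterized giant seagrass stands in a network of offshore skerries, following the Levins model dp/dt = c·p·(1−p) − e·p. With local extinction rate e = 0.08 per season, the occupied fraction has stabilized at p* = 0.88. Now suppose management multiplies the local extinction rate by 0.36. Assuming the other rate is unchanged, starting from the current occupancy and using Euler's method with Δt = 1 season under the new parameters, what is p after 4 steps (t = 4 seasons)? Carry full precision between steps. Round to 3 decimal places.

0.955

Balance c(1−p*) = e gives c = e/(1 − 0.88000) = 0.08/0.12000 = 0.66667.
Starting from p₀ = 0.88000; update p ← p + (dp/dt)·Δt with the new parameters.
p: 0.88000 → 0.92506  (Δp = +0.04506)
p: 0.92506 → 0.94463  (Δp = +0.01958)
p: 0.94463 → 0.95230  (Δp = +0.00766)
p: 0.95230 → 0.95516  (Δp = +0.00286)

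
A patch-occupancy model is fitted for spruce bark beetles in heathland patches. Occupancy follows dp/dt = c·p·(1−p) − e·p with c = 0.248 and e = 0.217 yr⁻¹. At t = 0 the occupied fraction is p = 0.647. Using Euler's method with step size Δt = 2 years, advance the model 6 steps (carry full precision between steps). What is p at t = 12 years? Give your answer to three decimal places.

Update rule: p ← p + [c·p·(1−p) − e·p]·Δt with Δt = 2.
  1  |  dp/dt·Δt = -0.167516  |  p_1 = 0.479484
  2  |  dp/dt·Δt = -0.084305  |  p_2 = 0.395179
  3  |  dp/dt·Δt = -0.052958  |  p_3 = 0.342222
  4  |  dp/dt·Δt = -0.036872  |  p_4 = 0.305350
  5  |  dp/dt·Δt = -0.027315  |  p_5 = 0.278035
  6  |  dp/dt·Δt = -0.021104  |  p_6 = 0.256931

0.257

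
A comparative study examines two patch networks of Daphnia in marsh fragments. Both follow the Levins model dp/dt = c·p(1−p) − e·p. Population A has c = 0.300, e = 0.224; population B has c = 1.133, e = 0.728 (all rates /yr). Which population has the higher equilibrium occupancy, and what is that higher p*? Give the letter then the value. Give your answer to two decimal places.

A: p*_A = 1 − 0.224/0.300 = 0.2533.
B: p*_B = 1 − 0.728/1.133 = 0.3575.
B is higher at 0.3575.

B, 0.36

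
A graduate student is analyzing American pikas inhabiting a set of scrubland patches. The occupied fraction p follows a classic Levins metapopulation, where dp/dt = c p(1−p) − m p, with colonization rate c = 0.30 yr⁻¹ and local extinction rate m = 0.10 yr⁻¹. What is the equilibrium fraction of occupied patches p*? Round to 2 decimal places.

0.67

Setting dp/dt = 0 and dividing through by p* gives c·(1−p*) = m.
So p* = 1 − m/c = 1 − 0.10/0.30 = 1 − 0.3333 = 0.6667.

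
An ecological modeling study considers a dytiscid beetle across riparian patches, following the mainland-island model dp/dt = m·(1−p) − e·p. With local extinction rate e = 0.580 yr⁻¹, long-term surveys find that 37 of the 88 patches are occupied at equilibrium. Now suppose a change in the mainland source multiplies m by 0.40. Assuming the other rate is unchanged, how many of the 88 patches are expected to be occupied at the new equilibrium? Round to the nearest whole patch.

Observed p* = 37/88 = 0.42045.
Balance m(1−p*) = e·p* gives m = e·p*/(1−p*) = 0.580×0.42045/0.57955 = 0.42078.
New p* = m/(m+e) = 0.16831/(0.16831+0.58000) = 0.22492.
Expected occupied = 88 × 0.22492 = 19.79 ≈ 20.

20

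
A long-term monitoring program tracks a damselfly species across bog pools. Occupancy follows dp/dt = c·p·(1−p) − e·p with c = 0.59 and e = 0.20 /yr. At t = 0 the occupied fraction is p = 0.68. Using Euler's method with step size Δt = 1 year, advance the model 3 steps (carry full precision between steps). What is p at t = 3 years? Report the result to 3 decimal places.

0.665

Update rule: p ← p + [c·p·(1−p) − e·p]·Δt with Δt = 1.
p: 0.68000 → 0.67238  (Δp = -0.00762)
p: 0.67238 → 0.66787  (Δp = -0.00451)
p: 0.66787 → 0.66517  (Δp = -0.00270)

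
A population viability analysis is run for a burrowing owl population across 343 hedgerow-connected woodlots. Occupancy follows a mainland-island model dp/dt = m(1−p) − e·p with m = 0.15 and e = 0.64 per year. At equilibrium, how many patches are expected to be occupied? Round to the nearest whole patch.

65

p* = m/(m+e) = 0.15/0.7900 = 0.1899.
Expected occupied patches = N × p* = 343 × 0.1899 = 65.13 ≈ 65.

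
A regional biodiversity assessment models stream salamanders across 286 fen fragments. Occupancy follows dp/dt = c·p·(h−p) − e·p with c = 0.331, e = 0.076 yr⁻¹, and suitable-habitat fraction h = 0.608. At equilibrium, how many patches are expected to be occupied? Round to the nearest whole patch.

p* = h − e/c = 0.608 − 0.2296 = 0.3784.
Expected occupied patches = N × p* = 286 × 0.3784 = 108.22 ≈ 108.

108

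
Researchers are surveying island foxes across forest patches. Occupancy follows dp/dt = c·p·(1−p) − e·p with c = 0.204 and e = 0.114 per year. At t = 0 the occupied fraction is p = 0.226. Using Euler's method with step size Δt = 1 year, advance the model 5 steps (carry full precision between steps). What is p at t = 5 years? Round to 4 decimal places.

Update rule: p ← p + [c·p·(1−p) − e·p]·Δt with Δt = 1.
t = 1: p = 0.22600 + (+0.00992) = 0.23592
t = 2: p = 0.23592 + (+0.00988) = 0.24580
t = 3: p = 0.24580 + (+0.00980) = 0.25560
t = 4: p = 0.25560 + (+0.00968) = 0.26527
t = 5: p = 0.26527 + (+0.00952) = 0.27479

0.2748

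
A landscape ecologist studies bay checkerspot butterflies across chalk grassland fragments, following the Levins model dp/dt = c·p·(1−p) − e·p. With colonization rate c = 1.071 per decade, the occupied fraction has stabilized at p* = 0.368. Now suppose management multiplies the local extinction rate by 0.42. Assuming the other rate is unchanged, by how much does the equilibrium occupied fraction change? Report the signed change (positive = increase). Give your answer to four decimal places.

0.3666

Balance c(1−p*) = e gives e = 1.071×(1 − 0.36800) = 0.67687.
New p* = 1 − e/c = 1 − 0.28429/1.07100 = 0.73456.
Δp* = 0.73456 − 0.36800 = +0.36656.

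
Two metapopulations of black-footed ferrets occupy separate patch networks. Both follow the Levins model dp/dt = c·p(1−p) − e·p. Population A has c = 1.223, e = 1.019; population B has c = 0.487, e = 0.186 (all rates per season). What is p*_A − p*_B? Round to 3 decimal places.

-0.451

A: p*_A = 1 − 1.019/1.223 = 0.1668.
B: p*_B = 1 − 0.186/0.487 = 0.6181.
p*_A − p*_B = 0.1668 − 0.6181 = -0.4513.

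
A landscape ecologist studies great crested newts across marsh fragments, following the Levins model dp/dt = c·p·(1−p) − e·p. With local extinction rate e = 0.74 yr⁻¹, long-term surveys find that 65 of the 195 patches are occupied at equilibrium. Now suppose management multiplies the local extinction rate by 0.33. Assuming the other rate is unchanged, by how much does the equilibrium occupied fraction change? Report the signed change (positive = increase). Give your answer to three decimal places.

Observed p* = 65/195 = 0.33333.
Balance c(1−p*) = e gives c = e/(1 − 0.33333) = 0.74/0.66667 = 1.10999.
New p* = 1 − e/c = 1 − 0.24420/1.10999 = 0.78000.
Δp* = 0.78000 − 0.33333 = +0.44667.

0.447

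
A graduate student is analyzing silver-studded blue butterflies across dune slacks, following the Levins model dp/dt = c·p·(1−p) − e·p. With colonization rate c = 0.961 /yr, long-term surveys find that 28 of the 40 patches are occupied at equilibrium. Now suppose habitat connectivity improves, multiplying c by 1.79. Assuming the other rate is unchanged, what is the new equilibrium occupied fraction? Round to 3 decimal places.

Observed p* = 28/40 = 0.70000.
Balance c(1−p*) = e gives e = 0.961×(1 − 0.70000) = 0.28830.
New p* = 1 − e/c = 1 − 0.28830/1.72019 = 0.83240.

0.832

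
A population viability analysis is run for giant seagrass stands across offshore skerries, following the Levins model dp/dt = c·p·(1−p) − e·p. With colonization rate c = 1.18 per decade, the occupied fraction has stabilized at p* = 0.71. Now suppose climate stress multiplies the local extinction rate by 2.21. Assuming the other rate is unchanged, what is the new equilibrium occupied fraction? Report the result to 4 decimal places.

0.3591

Balance c(1−p*) = e gives e = 1.18×(1 − 0.71000) = 0.34220.
New p* = 1 − e/c = 1 − 0.75626/1.18000 = 0.35910.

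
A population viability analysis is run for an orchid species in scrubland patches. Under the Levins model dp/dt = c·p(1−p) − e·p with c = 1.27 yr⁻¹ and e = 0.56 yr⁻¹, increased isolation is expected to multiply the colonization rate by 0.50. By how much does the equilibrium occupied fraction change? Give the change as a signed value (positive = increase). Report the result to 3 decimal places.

-0.441

Before: p* = 1 − 0.56/1.27 = 0.5591.
After the change, c = 0.635, e = 0.56, so p* = 1 − 0.56/0.635 = 0.1181.
Δp* = 0.1181 − 0.5591 = -0.4409.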